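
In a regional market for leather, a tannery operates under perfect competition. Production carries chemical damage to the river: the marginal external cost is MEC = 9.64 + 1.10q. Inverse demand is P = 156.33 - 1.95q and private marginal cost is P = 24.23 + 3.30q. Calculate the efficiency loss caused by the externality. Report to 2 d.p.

Market equilibrium (private): 24.23 + 3.30q = 156.33 - 1.95q → q_m = 25.1619.
Social marginal cost = private MC + MEC = 33.87 + 4.40q.
Set SMC = demand: 33.87 + 4.40q = 156.33 - 1.95q → q* = 19.2850.
The loss is the area between SMC and demand from q* to q_m; with linear curves that's a triangle of height MEC(q_m).
DWL = ½ × 5.8769 × 37.3181 = 109.6574.

DWL = 109.66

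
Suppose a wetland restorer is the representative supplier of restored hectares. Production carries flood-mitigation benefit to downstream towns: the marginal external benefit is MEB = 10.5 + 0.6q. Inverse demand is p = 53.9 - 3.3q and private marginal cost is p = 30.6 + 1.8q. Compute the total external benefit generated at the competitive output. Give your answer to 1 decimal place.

54.2

Market equilibrium (private): 30.6 + 1.8q = 53.9 - 3.3q → q_m = 4.5686.
Total external benefit = ∫₀^{q_m} (10.5 + 0.6q) dq = 10.5×4.5686 + ½×0.6×4.5686² = 54.2319.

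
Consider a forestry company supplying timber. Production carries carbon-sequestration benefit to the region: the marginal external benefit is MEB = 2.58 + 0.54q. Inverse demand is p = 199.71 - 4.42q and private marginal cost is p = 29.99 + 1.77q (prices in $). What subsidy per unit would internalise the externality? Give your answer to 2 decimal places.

Social marginal cost = private MC − MEB = 27.41 + 1.23q.
Set SMC = demand: 27.41 + 1.23q = 199.71 - 4.42q → q* = 30.4956.
The Pigouvian subsidy equals MEB at q*: 2.58 + 0.54×30.4956 = 19.0476.

subsidy = $19.05 per unit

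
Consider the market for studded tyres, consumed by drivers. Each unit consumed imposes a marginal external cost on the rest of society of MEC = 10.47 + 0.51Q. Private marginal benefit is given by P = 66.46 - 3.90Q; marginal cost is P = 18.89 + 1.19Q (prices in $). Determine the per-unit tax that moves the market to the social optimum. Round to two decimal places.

Social marginal benefit = demand − MEC = 55.99 - 4.41Q.
Set SMB = MC: 55.99 - 4.41Q = 18.89 + 1.19Q → Q* = 6.6250.
The Pigouvian tax equals MEC at Q*: 10.47 + 0.51×6.6250 = 13.8488.

tax = $13.85 per unit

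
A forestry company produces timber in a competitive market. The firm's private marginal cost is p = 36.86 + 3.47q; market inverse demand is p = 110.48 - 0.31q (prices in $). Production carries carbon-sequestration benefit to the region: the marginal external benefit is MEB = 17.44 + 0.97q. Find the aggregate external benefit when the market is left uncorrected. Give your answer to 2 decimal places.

Market equilibrium (private): 36.86 + 3.47q = 110.48 - 0.31q → q_m = 19.4762.
Total external benefit = ∫₀^{q_m} (17.44 + 0.97q) dq = 17.44×19.4762 + ½×0.97×19.4762² = 523.6363.

$523.64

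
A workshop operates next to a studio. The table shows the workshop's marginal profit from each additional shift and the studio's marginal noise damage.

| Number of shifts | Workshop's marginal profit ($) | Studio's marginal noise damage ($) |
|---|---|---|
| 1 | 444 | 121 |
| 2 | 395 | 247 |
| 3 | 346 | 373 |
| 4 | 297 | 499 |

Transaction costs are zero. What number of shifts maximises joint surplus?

2

Bargaining reaches the level where marginal profit last exceeds marginal noise damage.
That holds through level 2 (395 ≥ 247) but not at 3 (346 < 373).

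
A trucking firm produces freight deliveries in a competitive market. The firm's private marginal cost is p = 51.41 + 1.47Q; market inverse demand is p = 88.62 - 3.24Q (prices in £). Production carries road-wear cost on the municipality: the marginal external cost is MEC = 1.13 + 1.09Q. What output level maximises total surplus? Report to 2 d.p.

Social marginal cost = private MC + MEC = 52.54 + 2.56Q.
Set SMC = demand: 52.54 + 2.56Q = 88.62 - 3.24Q → Q* = 6.2207.

Q* = 6.22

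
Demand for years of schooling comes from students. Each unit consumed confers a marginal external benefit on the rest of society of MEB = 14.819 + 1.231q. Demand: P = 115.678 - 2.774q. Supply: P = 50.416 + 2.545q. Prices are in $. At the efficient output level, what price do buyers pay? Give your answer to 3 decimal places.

Social marginal benefit = demand + MEB = 130.497 - 1.543q.
Set SMB = MC: 130.497 - 1.543q = 50.416 + 2.545q → q* = 19.5893.
Consumer price on the demand curve at q*: 115.678 − 2.774×19.5893 = 61.3373.

P = $61.337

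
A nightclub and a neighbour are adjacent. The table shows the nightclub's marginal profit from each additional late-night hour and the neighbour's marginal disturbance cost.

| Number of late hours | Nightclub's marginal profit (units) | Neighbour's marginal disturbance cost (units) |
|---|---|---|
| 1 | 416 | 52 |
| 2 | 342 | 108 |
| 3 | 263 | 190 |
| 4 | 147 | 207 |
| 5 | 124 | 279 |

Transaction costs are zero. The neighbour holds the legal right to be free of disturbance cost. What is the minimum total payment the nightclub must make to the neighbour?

350

Efficient level: marginal profit ≥ marginal disturbance cost through level 3, so k* = 3.
With the neighbour holding the right, the nightclub must at least compensate total damage at k*: 52 + 108 + 190 = 350.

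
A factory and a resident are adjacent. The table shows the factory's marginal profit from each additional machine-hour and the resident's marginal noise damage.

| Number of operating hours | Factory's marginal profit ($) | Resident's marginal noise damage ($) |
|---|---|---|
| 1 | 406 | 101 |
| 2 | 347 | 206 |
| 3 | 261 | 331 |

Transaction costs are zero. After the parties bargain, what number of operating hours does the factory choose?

2

Bargaining reaches the level where marginal profit last exceeds marginal noise damage.
That holds through level 2 (347 ≥ 206) but not at 3 (261 < 331).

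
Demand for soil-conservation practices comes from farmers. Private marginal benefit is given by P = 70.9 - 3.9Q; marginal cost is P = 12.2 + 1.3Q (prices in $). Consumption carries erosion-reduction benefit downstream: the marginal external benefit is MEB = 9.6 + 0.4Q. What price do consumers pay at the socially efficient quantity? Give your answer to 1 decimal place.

P = $15.4

Social marginal benefit = demand + MEB = 80.5 - 3.5Q.
Set SMB = MC: 80.5 - 3.5Q = 12.2 + 1.3Q → Q* = 14.2292.
Consumer price on the demand curve at Q*: 70.9 − 3.9×14.2292 = 15.4061.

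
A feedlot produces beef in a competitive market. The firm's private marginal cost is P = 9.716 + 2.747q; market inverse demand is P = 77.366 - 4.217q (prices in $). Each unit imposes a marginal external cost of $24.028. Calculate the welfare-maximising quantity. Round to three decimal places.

q* = 6.264

Social marginal cost = private MC + MEC = 33.744 + 2.747q.
Set SMC = demand: 33.744 + 2.747q = 77.366 - 4.217q → q* = 6.2639.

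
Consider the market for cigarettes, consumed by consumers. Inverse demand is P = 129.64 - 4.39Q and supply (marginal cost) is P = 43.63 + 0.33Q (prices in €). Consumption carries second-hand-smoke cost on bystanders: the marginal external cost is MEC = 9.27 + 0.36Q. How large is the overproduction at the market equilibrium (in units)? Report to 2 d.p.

Market equilibrium (private): 43.63 + 0.33Q = 129.64 - 4.39Q → Q_m = 18.2225.
Social marginal benefit = demand − MEC = 120.37 - 4.75Q.
Set SMB = MC: 120.37 - 4.75Q = 43.63 + 0.33Q → Q* = 15.1063.
Gap = |18.2225 − 15.1063| = 3.1162.

3.12 units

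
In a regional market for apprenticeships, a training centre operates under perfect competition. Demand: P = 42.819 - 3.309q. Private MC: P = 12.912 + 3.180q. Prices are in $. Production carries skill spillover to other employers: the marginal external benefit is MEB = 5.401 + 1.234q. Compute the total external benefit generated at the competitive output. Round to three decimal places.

$37.999

Market equilibrium (private): 12.912 + 3.180q = 42.819 - 3.309q → q_m = 4.6089.
Total external benefit = ∫₀^{q_m} (5.401 + 1.234q) dq = 5.401×4.6089 + ½×1.234×4.6089² = 37.9990.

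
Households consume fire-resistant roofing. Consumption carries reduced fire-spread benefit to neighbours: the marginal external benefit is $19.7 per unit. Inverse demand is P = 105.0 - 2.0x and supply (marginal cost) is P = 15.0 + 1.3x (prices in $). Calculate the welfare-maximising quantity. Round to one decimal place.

x* = 33.2

Social marginal benefit = demand + MEB = 124.7 - 2.0x.
Set SMB = MC: 124.7 - 2.0x = 15.0 + 1.3x → x* = 33.2424.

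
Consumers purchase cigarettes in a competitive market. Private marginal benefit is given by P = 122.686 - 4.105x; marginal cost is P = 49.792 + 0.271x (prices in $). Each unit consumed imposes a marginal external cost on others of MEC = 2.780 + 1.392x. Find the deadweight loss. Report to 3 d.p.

DWL = $58.453

Market equilibrium (private): 49.792 + 0.271x = 122.686 - 4.105x → x_m = 16.6577.
Social marginal benefit = demand − MEC = 119.906 - 5.497x.
Set SMB = MC: 119.906 - 5.497x = 49.792 + 0.271x → x* = 12.1557.
Between x* and x_m the wedge MC − SMB runs linearly from 0 to MEC(x_m), so the loss is a triangle.
DWL = ½ × 4.5020 × 25.9675 = 58.4528.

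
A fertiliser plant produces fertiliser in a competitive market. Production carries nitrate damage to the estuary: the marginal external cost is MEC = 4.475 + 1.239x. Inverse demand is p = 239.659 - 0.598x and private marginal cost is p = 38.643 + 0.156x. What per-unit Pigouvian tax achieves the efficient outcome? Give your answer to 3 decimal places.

Social marginal cost = private MC + MEC = 43.118 + 1.395x.
Set SMC = demand: 43.118 + 1.395x = 239.659 - 0.598x → x* = 98.6157.
The Pigouvian tax equals MEC at x*: 4.475 + 1.239×98.6157 = 126.6599.

tax = 126.660 per unit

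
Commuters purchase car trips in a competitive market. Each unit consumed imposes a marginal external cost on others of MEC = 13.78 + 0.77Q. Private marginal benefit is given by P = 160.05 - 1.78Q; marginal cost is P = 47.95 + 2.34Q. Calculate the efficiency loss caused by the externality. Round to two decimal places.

Market equilibrium (private): 47.95 + 2.34Q = 160.05 - 1.78Q → Q_m = 27.2087.
Social marginal benefit = demand − MEC = 146.27 - 2.55Q.
Set SMB = MC: 146.27 - 2.55Q = 47.95 + 2.34Q → Q* = 20.1063.
Height of the DWL triangle at Q_m is MC(Q_m) − SMB(Q_m) = MEC(Q_m) = 34.7307.
DWL = ½ × 7.1024 × 34.7307 = 123.3357.

DWL = 123.34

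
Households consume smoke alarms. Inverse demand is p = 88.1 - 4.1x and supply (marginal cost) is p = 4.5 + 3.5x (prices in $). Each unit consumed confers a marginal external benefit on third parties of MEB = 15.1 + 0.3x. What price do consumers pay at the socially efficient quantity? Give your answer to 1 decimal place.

P = $32.7

Social marginal benefit = demand + MEB = 103.2 - 3.8x.
Set SMB = MC: 103.2 - 3.8x = 4.5 + 3.5x → x* = 13.5205.
Consumer price on the demand curve at x*: 88.1 − 4.1×13.5205 = 32.6660.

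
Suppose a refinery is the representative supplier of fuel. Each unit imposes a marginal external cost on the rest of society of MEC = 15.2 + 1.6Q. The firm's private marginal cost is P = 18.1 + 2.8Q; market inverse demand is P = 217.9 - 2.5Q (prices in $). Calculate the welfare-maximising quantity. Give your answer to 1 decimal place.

Social marginal cost = private MC + MEC = 33.3 + 4.4Q.
Set SMC = demand: 33.3 + 4.4Q = 217.9 - 2.5Q → Q* = 26.7536.

Q* = 26.8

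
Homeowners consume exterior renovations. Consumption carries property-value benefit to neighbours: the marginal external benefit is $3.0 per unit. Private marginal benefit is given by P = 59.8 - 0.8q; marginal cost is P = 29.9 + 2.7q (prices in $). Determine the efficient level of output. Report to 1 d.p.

Social marginal benefit = demand + MEB = 62.8 - 0.8q.
Set SMB = MC: 62.8 - 0.8q = 29.9 + 2.7q → q* = 9.4000.

q* = 9.4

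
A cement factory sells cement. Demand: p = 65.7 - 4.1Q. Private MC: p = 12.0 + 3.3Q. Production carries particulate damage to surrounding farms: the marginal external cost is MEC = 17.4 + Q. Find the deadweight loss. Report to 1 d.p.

DWL = 36.2

Market equilibrium (private): 12.0 + 3.3Q = 65.7 - 4.1Q → Q_m = 7.2568.
Social marginal cost = private MC + MEC = 29.4 + 4.3Q.
Set SMC = demand: 29.4 + 4.3Q = 65.7 - 4.1Q → Q* = 4.3214.
Height of the DWL triangle at Q_m is SMC(Q_m) − demand(Q_m) = MEC(Q_m) = 24.6568.
DWL = ½ × 2.9354 × 24.6568 = 36.1888.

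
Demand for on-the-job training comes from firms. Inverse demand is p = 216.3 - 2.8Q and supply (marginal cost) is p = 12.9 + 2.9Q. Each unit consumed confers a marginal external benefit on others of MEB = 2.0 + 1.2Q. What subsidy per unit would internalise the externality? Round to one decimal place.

subsidy = 56.8 per unit

Social marginal benefit = demand + MEB = 218.3 - 1.6Q.
Set SMB = MC: 218.3 - 1.6Q = 12.9 + 2.9Q → Q* = 45.6444.
The Pigouvian subsidy equals MEB at Q*: 2.0 + 1.2×45.6444 = 56.7733.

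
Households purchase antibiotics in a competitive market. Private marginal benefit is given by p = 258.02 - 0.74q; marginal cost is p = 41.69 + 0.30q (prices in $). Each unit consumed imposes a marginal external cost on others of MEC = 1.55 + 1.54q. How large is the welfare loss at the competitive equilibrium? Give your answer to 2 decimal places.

Market equilibrium (private): 41.69 + 0.30q = 258.02 - 0.74q → q_m = 208.0096.
Social marginal benefit = demand − MEC = 256.47 - 2.28q.
Set SMB = MC: 256.47 - 2.28q = 41.69 + 0.30q → q* = 83.2481.
Between q* and q_m the wedge MC − SMB runs linearly from 0 to MEC(q_m), so the loss is a triangle.
DWL = ½ × 124.7615 × 321.8848 = 20079.4152.

DWL = $20079.42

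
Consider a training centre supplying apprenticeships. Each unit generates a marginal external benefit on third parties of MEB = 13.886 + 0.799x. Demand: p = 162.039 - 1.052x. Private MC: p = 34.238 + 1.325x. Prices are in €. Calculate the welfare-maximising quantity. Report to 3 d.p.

Social marginal cost = private MC − MEB = 20.352 + 0.526x.
Set SMC = demand: 20.352 + 0.526x = 162.039 - 1.052x → x* = 89.7890.

x* = 89.789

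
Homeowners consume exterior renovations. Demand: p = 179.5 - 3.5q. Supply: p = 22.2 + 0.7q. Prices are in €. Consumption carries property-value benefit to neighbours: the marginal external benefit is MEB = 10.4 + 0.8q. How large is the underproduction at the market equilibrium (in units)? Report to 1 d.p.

Market equilibrium (private): 22.2 + 0.7q = 179.5 - 3.5q → q_m = 37.4524.
Social marginal benefit = demand + MEB = 189.9 - 2.7q.
Set SMB = MC: 189.9 - 2.7q = 22.2 + 0.7q → q* = 49.3235.
Gap = |37.4524 − 49.3235| = 11.8711.

11.9 units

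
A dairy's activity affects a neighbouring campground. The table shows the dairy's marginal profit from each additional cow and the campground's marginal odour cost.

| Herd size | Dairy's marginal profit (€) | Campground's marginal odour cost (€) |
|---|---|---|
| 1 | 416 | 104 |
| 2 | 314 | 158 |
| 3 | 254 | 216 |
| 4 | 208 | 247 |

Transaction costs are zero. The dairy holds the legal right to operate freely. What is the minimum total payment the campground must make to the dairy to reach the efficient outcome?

€208

Left alone the dairy would choose level 4 (marginal profit stays positive).
Efficient level: k* = 3 (marginal profit ≥ marginal odour cost through 3).
The campground must at least cover the dairy's forgone profit from cutting 4→3: 208 = 208.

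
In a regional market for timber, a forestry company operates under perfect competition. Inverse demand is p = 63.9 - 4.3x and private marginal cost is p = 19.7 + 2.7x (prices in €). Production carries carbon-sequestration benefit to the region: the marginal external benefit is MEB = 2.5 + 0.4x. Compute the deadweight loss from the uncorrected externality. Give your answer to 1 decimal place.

DWL = €1.9

Market equilibrium (private): 19.7 + 2.7x = 63.9 - 4.3x → x_m = 6.3143.
Social marginal cost = private MC − MEB = 17.2 + 2.3x.
Set SMC = demand: 17.2 + 2.3x = 63.9 - 4.3x → x* = 7.0758.
The loss is the area between SMC and demand from x* to x_m; with linear curves that's a triangle of height MEB(x_m).
DWL = ½ × 0.7615 × 5.0257 = 1.9135.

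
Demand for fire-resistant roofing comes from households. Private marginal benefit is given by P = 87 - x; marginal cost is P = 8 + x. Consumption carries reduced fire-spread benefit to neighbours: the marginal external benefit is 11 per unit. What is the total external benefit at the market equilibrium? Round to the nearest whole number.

435

Market equilibrium (private): 8 + x = 87 - x → x_m = 39.5000.
Total external benefit = MEB × x_m = 11 × 39.5000 = 434.5000.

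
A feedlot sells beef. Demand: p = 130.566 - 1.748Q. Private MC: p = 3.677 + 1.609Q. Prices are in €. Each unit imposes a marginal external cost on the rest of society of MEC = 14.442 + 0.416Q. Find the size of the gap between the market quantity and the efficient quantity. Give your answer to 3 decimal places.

Market equilibrium (private): 3.677 + 1.609Q = 130.566 - 1.748Q → Q_m = 37.7983.
Social marginal cost = private MC + MEC = 18.119 + 2.025Q.
Set SMC = demand: 18.119 + 2.025Q = 130.566 - 1.748Q → Q* = 29.8031.
Gap = |37.7983 − 29.8031| = 7.9952.

7.995 units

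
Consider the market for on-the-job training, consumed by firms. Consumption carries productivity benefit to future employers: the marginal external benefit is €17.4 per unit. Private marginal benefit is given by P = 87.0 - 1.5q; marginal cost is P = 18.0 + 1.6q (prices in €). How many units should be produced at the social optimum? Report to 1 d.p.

Social marginal benefit = demand + MEB = 104.4 - 1.5q.
Set SMB = MC: 104.4 - 1.5q = 18.0 + 1.6q → q* = 27.8710.

q* = 27.9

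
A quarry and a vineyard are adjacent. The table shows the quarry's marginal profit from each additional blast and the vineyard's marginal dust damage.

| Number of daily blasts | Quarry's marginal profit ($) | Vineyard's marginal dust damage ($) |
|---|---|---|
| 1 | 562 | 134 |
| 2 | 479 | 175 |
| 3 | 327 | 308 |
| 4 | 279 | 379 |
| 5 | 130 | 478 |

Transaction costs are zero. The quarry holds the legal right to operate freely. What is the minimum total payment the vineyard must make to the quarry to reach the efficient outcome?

Left alone the quarry would choose level 5 (marginal profit stays positive).
Efficient level: k* = 3 (marginal profit ≥ marginal dust damage through 3).
The vineyard must at least cover the quarry's forgone profit from cutting 5→3: 279 + 130 = 409.

$409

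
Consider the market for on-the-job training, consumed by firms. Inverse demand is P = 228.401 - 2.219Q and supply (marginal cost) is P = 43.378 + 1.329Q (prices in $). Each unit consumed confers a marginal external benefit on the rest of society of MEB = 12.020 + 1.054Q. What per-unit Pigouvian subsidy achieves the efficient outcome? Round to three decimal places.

Social marginal benefit = demand + MEB = 240.421 - 1.165Q.
Set SMB = MC: 240.421 - 1.165Q = 43.378 + 1.329Q → Q* = 79.0068.
The Pigouvian subsidy equals MEB at Q*: 12.020 + 1.054×79.0068 = 95.2932.

subsidy = $95.293 per unit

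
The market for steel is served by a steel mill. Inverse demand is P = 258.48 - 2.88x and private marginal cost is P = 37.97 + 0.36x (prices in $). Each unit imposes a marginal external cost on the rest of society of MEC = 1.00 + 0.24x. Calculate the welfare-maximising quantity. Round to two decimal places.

Social marginal cost = private MC + MEC = 38.97 + 0.60x.
Set SMC = demand: 38.97 + 0.60x = 258.48 - 2.88x → x* = 63.0776.

x* = 63.08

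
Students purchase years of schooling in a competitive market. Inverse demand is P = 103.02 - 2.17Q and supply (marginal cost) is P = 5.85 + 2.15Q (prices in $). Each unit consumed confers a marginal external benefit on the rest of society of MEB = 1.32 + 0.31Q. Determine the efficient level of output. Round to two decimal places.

Social marginal benefit = demand + MEB = 104.34 - 1.86Q.
Set SMB = MC: 104.34 - 1.86Q = 5.85 + 2.15Q → Q* = 24.5611.

Q* = 24.56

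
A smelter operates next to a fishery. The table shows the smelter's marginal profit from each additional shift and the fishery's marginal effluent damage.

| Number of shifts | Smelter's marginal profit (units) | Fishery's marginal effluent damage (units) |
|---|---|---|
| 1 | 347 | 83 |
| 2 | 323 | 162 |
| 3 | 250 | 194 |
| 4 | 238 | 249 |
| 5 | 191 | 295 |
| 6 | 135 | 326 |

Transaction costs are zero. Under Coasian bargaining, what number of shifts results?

Bargaining reaches the level where marginal profit last exceeds marginal effluent damage.
That holds through level 3 (250 ≥ 194) but not at 4 (238 < 249).

3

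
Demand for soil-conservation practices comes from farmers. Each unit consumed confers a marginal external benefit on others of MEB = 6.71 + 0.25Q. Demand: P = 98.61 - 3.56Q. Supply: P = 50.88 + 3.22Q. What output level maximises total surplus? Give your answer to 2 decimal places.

Social marginal benefit = demand + MEB = 105.32 - 3.31Q.
Set SMB = MC: 105.32 - 3.31Q = 50.88 + 3.22Q → Q* = 8.3369.

Q* = 8.34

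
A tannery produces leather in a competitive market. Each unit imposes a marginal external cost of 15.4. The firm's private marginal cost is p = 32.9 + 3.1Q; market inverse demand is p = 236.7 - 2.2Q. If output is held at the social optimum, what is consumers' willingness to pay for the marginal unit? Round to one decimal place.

P = 158.5

Social marginal cost = private MC + MEC = 48.3 + 3.1Q.
Set SMC = demand: 48.3 + 3.1Q = 236.7 - 2.2Q → Q* = 35.5472.
Consumer price on the demand curve at Q*: 236.7 − 2.2×35.5472 = 158.4962.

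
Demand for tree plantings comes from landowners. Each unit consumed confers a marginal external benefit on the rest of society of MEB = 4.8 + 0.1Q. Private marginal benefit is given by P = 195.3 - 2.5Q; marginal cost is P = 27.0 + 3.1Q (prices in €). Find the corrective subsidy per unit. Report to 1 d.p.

subsidy = €7.9 per unit

Social marginal benefit = demand + MEB = 200.1 - 2.4Q.
Set SMB = MC: 200.1 - 2.4Q = 27.0 + 3.1Q → Q* = 31.4727.
The Pigouvian subsidy equals MEB at Q*: 4.8 + 0.1×31.4727 = 7.9473.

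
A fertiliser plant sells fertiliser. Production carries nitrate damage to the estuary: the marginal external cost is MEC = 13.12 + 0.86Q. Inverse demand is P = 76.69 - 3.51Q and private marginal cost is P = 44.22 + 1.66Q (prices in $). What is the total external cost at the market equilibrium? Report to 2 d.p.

$99.36

Market equilibrium (private): 44.22 + 1.66Q = 76.69 - 3.51Q → Q_m = 6.2805.
Total external cost = ∫₀^{Q_m} (13.12 + 0.86Q) dQ = 13.12×6.2805 + ½×0.86×6.2805² = 99.3614.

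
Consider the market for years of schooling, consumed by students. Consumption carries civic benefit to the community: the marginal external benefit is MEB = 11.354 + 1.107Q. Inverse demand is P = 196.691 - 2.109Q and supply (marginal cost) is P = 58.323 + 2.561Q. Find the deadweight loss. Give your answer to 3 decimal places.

DWL = 273.579

Market equilibrium (private): 58.323 + 2.561Q = 196.691 - 2.109Q → Q_m = 29.6291.
Social marginal benefit = demand + MEB = 208.045 - 1.002Q.
Set SMB = MC: 208.045 - 1.002Q = 58.323 + 2.561Q → Q* = 42.0213.
Between Q* and Q_m the wedge SMB − MC runs linearly from 0 to MEB(Q_m), so the loss is a triangle.
DWL = ½ × 12.3922 × 44.1534 = 273.5789.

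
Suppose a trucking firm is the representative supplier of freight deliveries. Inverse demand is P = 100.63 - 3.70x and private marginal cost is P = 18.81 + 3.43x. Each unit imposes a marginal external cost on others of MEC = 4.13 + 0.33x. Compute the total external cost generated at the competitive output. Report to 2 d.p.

Market equilibrium (private): 18.81 + 3.43x = 100.63 - 3.70x → x_m = 11.4755.
Total external cost = ∫₀^{x_m} (4.13 + 0.33x) dx = 4.13×11.4755 + ½×0.33×11.4755² = 69.1222.

69.12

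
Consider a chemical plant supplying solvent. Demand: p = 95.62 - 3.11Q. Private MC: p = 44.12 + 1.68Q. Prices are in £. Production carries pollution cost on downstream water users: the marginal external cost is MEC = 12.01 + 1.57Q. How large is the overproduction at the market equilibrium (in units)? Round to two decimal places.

Market equilibrium (private): 44.12 + 1.68Q = 95.62 - 3.11Q → Q_m = 10.7516.
Social marginal cost = private MC + MEC = 56.13 + 3.25Q.
Set SMC = demand: 56.13 + 3.25Q = 95.62 - 3.11Q → Q* = 6.2091.
Gap = |10.7516 − 6.2091| = 4.5425.

4.54 units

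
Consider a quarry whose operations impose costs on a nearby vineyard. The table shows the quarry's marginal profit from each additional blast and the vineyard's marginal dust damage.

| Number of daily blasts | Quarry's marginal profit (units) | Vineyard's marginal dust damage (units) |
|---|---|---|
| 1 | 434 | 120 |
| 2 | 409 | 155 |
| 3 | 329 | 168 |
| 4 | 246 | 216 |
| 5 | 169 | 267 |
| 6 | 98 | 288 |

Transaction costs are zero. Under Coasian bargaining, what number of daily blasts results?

Bargaining reaches the level where marginal profit last exceeds marginal dust damage.
That holds through level 4 (246 ≥ 216) but not at 5 (169 < 267).

4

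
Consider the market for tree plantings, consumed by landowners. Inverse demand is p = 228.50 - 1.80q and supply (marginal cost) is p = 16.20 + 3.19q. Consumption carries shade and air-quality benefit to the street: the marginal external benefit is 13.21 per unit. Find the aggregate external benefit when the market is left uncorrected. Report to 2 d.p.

Market equilibrium (private): 16.20 + 3.19q = 228.50 - 1.80q → q_m = 42.5451.
Total external benefit = MEB × q_m = 13.21 × 42.5451 = 562.0208.

562.02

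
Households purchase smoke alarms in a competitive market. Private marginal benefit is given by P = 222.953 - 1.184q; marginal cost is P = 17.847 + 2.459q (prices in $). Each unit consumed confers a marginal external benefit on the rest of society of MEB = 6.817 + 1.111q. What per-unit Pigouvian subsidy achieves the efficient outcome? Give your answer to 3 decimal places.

Social marginal benefit = demand + MEB = 229.770 - 0.073q.
Set SMB = MC: 229.770 - 0.073q = 17.847 + 2.459q → q* = 83.6979.
The Pigouvian subsidy equals MEB at q*: 6.817 + 1.111×83.6979 = 99.8054.

subsidy = $99.805 per unit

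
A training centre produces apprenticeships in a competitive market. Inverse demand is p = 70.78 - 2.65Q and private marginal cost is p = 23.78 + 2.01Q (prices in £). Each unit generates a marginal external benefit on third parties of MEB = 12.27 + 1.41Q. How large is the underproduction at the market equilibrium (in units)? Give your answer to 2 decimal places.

Market equilibrium (private): 23.78 + 2.01Q = 70.78 - 2.65Q → Q_m = 10.0858.
Social marginal cost = private MC − MEB = 11.51 + 0.60Q.
Set SMC = demand: 11.51 + 0.60Q = 70.78 - 2.65Q → Q* = 18.2369.
Gap = |10.0858 − 18.2369| = 8.1511.

8.15 units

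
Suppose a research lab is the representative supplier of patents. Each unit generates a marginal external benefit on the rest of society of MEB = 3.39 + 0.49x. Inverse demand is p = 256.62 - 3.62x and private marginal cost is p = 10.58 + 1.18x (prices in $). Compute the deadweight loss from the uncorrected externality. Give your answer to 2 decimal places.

DWL = $94.27

Market equilibrium (private): 10.58 + 1.18x = 256.62 - 3.62x → x_m = 51.2583.
Social marginal cost = private MC − MEB = 7.19 + 0.69x.
Set SMC = demand: 7.19 + 0.69x = 256.62 - 3.62x → x* = 57.8724.
Height of the DWL triangle at x_m is demand(x_m) − SMC(x_m) = MEB(x_m) = 28.5066.
DWL = ½ × 6.6141 × 28.5066 = 94.2728.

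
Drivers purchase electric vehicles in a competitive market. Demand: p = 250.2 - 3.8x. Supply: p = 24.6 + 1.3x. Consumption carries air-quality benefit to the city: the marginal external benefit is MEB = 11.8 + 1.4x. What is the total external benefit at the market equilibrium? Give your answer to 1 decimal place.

Market equilibrium (private): 24.6 + 1.3x = 250.2 - 3.8x → x_m = 44.2353.
Total external benefit = ∫₀^{x_m} (11.8 + 1.4x) dx = 11.8×44.2353 + ½×1.4×44.2353² = 1891.7098.

1891.7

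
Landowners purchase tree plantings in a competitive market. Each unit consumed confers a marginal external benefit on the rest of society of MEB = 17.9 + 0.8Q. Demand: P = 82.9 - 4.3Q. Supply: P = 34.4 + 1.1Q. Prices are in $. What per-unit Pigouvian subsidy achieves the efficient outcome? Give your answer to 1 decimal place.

subsidy = $29.4 per unit

Social marginal benefit = demand + MEB = 100.8 - 3.5Q.
Set SMB = MC: 100.8 - 3.5Q = 34.4 + 1.1Q → Q* = 14.4348.
The Pigouvian subsidy equals MEB at Q*: 17.9 + 0.8×14.4348 = 29.4478.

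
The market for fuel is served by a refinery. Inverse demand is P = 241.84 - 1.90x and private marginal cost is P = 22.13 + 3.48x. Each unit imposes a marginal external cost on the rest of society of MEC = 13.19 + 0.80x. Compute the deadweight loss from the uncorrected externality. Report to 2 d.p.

DWL = 170.16

Market equilibrium (private): 22.13 + 3.48x = 241.84 - 1.90x → x_m = 40.8383.
Social marginal cost = private MC + MEC = 35.32 + 4.28x.
Set SMC = demand: 35.32 + 4.28x = 241.84 - 1.90x → x* = 33.4175.
The welfare-loss triangle has base |x_m − x*| and height MEC(x_m) (the vertical gap between SMC and demand is zero at x* and MEC at x_m).
DWL = ½ × 7.4208 × 45.8606 = 170.1612.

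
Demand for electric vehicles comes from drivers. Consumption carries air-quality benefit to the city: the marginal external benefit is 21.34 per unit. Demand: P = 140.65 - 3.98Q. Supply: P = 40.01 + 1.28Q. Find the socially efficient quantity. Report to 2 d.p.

Social marginal benefit = demand + MEB = 161.99 - 3.98Q.
Set SMB = MC: 161.99 - 3.98Q = 40.01 + 1.28Q → Q* = 23.1901.

Q* = 23.19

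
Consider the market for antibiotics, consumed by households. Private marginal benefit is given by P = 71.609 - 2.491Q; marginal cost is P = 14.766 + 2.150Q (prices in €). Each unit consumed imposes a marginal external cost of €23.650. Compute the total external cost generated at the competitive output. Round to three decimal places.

€289.665

Market equilibrium (private): 14.766 + 2.150Q = 71.609 - 2.491Q → Q_m = 12.2480.
Total external cost = MEC × Q_m = 23.650 × 12.2480 = 289.6652.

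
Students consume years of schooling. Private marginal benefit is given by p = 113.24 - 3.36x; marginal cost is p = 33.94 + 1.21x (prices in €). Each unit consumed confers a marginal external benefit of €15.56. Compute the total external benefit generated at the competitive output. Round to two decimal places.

Market equilibrium (private): 33.94 + 1.21x = 113.24 - 3.36x → x_m = 17.3523.
Total external benefit = MEB × x_m = 15.56 × 17.3523 = 270.0018.

€270.00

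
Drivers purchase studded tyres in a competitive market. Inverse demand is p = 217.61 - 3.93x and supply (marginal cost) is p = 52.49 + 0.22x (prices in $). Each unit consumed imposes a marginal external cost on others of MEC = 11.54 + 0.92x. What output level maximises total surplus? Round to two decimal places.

x* = 30.29

Social marginal benefit = demand − MEC = 206.07 - 4.85x.
Set SMB = MC: 206.07 - 4.85x = 52.49 + 0.22x → x* = 30.2919.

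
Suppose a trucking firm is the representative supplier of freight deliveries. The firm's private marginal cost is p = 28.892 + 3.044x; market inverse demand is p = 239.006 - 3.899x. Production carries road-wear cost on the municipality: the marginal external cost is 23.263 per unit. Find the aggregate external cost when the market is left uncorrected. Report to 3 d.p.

704.001

Market equilibrium (private): 28.892 + 3.044x = 239.006 - 3.899x → x_m = 30.2627.
Total external cost = MEC × x_m = 23.263 × 30.2627 = 704.0012.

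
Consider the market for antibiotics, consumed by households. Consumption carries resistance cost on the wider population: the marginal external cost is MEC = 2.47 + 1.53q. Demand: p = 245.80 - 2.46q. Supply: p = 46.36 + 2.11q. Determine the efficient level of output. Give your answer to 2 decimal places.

q* = 32.29

Social marginal benefit = demand − MEC = 243.33 - 3.99q.
Set SMB = MC: 243.33 - 3.99q = 46.36 + 2.11q → q* = 32.2902.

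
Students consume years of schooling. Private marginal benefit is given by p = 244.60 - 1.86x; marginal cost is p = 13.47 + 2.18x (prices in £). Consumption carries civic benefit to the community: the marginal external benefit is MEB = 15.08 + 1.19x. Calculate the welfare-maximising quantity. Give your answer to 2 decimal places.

Social marginal benefit = demand + MEB = 259.68 - 0.67x.
Set SMB = MC: 259.68 - 0.67x = 13.47 + 2.18x → x* = 86.3895.

x* = 86.39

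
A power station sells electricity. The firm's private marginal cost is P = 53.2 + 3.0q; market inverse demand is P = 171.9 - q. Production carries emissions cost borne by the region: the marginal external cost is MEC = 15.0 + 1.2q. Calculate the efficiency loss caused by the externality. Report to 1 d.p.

Market equilibrium (private): 53.2 + 3.0q = 171.9 - q → q_m = 29.6750.
Social marginal cost = private MC + MEC = 68.2 + 4.2q.
Set SMC = demand: 68.2 + 4.2q = 171.9 - q → q* = 19.9423.
Height of the DWL triangle at q_m is SMC(q_m) − demand(q_m) = MEC(q_m) = 50.6100.
DWL = ½ × 9.7327 × 50.6100 = 246.2860.

DWL = 246.3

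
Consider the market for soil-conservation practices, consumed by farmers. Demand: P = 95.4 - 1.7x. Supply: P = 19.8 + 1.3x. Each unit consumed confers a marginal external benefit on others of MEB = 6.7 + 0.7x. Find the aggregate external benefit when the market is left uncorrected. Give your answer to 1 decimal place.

391.1

Market equilibrium (private): 19.8 + 1.3x = 95.4 - 1.7x → x_m = 25.2000.
Total external benefit = ∫₀^{x_m} (6.7 + 0.7x) dx = 6.7×25.2000 + ½×0.7×25.2000² = 391.1040.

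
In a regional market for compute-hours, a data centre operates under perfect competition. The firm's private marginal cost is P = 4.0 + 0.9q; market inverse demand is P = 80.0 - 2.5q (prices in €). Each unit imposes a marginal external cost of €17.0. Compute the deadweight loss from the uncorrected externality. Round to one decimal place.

Market equilibrium (private): 4.0 + 0.9q = 80.0 - 2.5q → q_m = 22.3529.
Social marginal cost = private MC + MEC = 21.0 + 0.9q.
Set SMC = demand: 21.0 + 0.9q = 80.0 - 2.5q → q* = 17.3529.
The loss is the area between SMC and demand from q* to q_m; with linear curves that's a triangle of height MEC(q_m).
DWL = ½ × 5.0000 × 17.0000 = 42.5000.

DWL = €42.5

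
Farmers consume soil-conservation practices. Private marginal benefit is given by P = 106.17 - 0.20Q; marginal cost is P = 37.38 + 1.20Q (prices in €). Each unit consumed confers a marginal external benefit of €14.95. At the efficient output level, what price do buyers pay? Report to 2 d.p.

P = €94.21

Social marginal benefit = demand + MEB = 121.12 - 0.20Q.
Set SMB = MC: 121.12 - 0.20Q = 37.38 + 1.20Q → Q* = 59.8143.
Consumer price on the demand curve at Q*: 106.17 − 0.20×59.8143 = 94.2071.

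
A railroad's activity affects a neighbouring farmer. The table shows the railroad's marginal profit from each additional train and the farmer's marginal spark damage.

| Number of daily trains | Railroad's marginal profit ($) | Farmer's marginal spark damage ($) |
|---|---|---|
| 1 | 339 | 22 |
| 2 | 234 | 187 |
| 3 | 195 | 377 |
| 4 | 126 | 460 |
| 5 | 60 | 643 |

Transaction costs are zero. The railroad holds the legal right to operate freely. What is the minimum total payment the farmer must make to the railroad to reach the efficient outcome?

$381

Left alone the railroad would choose level 5 (marginal profit stays positive).
Efficient level: k* = 2 (marginal profit ≥ marginal spark damage through 2).
The farmer must at least cover the railroad's forgone profit from cutting 5→2: 195 + 126 + 60 = 381.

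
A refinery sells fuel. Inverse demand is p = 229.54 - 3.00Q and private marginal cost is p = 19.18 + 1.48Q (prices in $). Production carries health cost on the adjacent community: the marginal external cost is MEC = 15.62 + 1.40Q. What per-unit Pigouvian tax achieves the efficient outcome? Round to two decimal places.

Social marginal cost = private MC + MEC = 34.80 + 2.88Q.
Set SMC = demand: 34.80 + 2.88Q = 229.54 - 3.00Q → Q* = 33.1190.
The Pigouvian tax equals MEC at Q*: 15.62 + 1.40×33.1190 = 61.9866.

tax = $61.99 per unit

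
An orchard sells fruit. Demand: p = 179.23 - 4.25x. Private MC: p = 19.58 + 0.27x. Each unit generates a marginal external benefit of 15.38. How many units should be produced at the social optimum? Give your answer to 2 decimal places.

x* = 38.72

Social marginal cost = private MC − MEB = 4.20 + 0.27x.
Set SMC = demand: 4.20 + 0.27x = 179.23 - 4.25x → x* = 38.7235.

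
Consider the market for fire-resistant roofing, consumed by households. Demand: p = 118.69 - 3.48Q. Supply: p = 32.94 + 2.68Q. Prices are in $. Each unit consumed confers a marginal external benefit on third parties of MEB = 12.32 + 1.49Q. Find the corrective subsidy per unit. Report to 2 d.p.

Social marginal benefit = demand + MEB = 131.01 - 1.99Q.
Set SMB = MC: 131.01 - 1.99Q = 32.94 + 2.68Q → Q* = 21.0000.
The Pigouvian subsidy equals MEB at Q*: 12.32 + 1.49×21.0000 = 43.6100.

subsidy = $43.61 per unit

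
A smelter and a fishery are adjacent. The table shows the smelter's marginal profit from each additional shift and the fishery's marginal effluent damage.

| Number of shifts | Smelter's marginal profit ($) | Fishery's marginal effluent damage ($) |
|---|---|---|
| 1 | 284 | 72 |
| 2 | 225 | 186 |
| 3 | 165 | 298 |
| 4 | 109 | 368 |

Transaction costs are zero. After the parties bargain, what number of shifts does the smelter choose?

Bargaining reaches the level where marginal profit last exceeds marginal effluent damage.
That holds through level 2 (225 ≥ 186) but not at 3 (165 < 298).

2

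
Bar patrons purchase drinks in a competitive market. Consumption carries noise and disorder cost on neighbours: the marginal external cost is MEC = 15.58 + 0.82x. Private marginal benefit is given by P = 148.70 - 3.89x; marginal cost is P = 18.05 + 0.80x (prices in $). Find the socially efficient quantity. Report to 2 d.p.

x* = 20.88

Social marginal benefit = demand − MEC = 133.12 - 4.71x.
Set SMB = MC: 133.12 - 4.71x = 18.05 + 0.80x → x* = 20.8838.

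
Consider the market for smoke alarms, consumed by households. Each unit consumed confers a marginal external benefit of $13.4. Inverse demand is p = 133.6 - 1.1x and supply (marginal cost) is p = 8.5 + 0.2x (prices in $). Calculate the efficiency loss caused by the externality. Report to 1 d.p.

DWL = $69.1

Market equilibrium (private): 8.5 + 0.2x = 133.6 - 1.1x → x_m = 96.2308.
Social marginal benefit = demand + MEB = 147.0 - 1.1x.
Set SMB = MC: 147.0 - 1.1x = 8.5 + 0.2x → x* = 106.5385.
The welfare-loss triangle has base |x_m − x*| and height MEB(x_m) (the vertical gap between SMB and MC is zero at x* and MEB at x_m).
DWL = ½ × 10.3077 × 13.4000 = 69.0616.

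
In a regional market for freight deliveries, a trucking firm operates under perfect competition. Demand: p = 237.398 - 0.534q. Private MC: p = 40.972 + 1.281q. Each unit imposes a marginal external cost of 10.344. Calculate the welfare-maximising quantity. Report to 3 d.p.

Social marginal cost = private MC + MEC = 51.316 + 1.281q.
Set SMC = demand: 51.316 + 1.281q = 237.398 - 0.534q → q* = 102.5245.

q* = 102.525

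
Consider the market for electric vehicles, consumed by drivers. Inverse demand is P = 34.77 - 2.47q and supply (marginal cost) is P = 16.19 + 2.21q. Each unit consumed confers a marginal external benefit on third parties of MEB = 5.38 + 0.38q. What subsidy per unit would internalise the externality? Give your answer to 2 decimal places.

Social marginal benefit = demand + MEB = 40.15 - 2.09q.
Set SMB = MC: 40.15 - 2.09q = 16.19 + 2.21q → q* = 5.5721.
The Pigouvian subsidy equals MEB at q*: 5.38 + 0.38×5.5721 = 7.4974.

subsidy = 7.50 per unit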